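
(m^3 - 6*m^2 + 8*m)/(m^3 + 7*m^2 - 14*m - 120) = m*(m - 2)/(m^2 + 11*m + 30)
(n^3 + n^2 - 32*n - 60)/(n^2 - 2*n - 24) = (n^2 + 7*n + 10)/(n + 4)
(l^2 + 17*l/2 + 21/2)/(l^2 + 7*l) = (l + 3/2)/l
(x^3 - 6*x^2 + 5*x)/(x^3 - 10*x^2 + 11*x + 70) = x*(x - 1)/(x^2 - 5*x - 14)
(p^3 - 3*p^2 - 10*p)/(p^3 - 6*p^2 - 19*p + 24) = p*(p^2 - 3*p - 10)/(p^3 - 6*p^2 - 19*p + 24)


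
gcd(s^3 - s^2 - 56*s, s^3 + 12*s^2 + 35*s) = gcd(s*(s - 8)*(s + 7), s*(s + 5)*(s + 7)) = s^2 + 7*s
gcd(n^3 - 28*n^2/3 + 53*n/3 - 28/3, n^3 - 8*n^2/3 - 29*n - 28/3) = n - 7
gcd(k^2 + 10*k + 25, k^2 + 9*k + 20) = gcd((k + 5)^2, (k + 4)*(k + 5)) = k + 5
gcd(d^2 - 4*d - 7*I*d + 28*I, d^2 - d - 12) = d - 4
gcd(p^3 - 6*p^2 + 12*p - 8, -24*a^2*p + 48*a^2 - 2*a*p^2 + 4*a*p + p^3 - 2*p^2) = p - 2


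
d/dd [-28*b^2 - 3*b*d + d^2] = -3*b + 2*d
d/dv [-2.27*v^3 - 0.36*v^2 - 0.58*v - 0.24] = -6.81*v^2 - 0.72*v - 0.58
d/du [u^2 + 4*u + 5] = 2*u + 4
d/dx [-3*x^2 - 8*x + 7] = -6*x - 8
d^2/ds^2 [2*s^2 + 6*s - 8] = 4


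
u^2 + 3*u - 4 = (u - 1)*(u + 4)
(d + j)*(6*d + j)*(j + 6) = 6*d^2*j + 36*d^2 + 7*d*j^2 + 42*d*j + j^3 + 6*j^2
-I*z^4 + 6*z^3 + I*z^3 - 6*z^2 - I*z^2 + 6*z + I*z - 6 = (z - I)*(z + I)*(z + 6*I)*(-I*z + I)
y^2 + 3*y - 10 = (y - 2)*(y + 5)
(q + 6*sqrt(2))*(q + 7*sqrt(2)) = q^2 + 13*sqrt(2)*q + 84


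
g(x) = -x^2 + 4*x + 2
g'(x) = 4 - 2*x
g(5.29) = -4.82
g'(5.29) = -6.58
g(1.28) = 5.48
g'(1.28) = 1.44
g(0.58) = 3.98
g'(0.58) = 2.84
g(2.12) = 5.99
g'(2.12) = -0.24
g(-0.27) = 0.85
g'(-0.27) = 4.54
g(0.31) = 3.14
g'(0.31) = 3.38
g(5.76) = -8.14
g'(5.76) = -7.52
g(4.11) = 1.55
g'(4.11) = -4.22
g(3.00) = 5.00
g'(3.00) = -2.00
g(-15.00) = -283.00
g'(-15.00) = 34.00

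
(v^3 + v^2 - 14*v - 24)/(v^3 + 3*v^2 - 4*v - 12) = (v - 4)/(v - 2)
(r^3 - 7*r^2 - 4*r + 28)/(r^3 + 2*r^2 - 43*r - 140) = (r^2 - 4)/(r^2 + 9*r + 20)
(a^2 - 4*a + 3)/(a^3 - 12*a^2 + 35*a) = (a^2 - 4*a + 3)/(a*(a^2 - 12*a + 35))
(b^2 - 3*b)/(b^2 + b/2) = 2*(b - 3)/(2*b + 1)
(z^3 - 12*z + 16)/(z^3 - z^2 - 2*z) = (z^2 + 2*z - 8)/(z*(z + 1))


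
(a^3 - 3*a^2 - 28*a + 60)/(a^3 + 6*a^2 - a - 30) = (a - 6)/(a + 3)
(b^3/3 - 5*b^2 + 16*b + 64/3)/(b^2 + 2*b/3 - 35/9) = 3*(b^3 - 15*b^2 + 48*b + 64)/(9*b^2 + 6*b - 35)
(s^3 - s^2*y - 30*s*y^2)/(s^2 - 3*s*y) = (s^2 - s*y - 30*y^2)/(s - 3*y)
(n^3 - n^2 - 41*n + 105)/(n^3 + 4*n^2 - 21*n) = (n - 5)/n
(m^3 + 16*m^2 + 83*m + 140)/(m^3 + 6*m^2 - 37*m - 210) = (m + 4)/(m - 6)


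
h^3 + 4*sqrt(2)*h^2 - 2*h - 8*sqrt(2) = (h - sqrt(2))*(h + sqrt(2))*(h + 4*sqrt(2))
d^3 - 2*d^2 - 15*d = d*(d - 5)*(d + 3)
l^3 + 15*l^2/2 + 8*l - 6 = (l - 1/2)*(l + 2)*(l + 6)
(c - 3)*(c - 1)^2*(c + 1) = c^4 - 4*c^3 + 2*c^2 + 4*c - 3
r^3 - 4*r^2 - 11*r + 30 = (r - 5)*(r - 2)*(r + 3)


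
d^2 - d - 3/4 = (d - 3/2)*(d + 1/2)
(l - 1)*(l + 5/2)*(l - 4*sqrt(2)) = l^3 - 4*sqrt(2)*l^2 + 3*l^2/2 - 6*sqrt(2)*l - 5*l/2 + 10*sqrt(2)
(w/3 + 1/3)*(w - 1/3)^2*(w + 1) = w^4/3 + 4*w^3/9 - 2*w^2/27 - 4*w/27 + 1/27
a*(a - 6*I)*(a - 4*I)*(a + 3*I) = a^4 - 7*I*a^3 + 6*a^2 - 72*I*a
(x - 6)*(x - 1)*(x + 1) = x^3 - 6*x^2 - x + 6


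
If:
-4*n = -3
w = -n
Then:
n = 3/4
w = -3/4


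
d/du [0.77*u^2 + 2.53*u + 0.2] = 1.54*u + 2.53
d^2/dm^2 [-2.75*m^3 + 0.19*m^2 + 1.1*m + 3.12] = 0.38 - 16.5*m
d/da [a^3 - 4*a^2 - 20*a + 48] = 3*a^2 - 8*a - 20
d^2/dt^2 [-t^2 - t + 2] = -2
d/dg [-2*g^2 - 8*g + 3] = -4*g - 8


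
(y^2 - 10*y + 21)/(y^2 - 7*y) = (y - 3)/y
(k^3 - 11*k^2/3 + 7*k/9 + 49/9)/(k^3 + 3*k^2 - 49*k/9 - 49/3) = (3*k^2 - 4*k - 7)/(3*k^2 + 16*k + 21)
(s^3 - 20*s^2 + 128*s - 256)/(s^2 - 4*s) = s - 16 + 64/s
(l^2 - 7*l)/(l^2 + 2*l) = (l - 7)/(l + 2)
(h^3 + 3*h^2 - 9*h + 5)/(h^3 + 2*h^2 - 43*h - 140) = (h^2 - 2*h + 1)/(h^2 - 3*h - 28)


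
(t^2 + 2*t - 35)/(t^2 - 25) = (t + 7)/(t + 5)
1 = 1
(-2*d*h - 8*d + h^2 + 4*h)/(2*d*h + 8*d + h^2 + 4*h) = (-2*d + h)/(2*d + h)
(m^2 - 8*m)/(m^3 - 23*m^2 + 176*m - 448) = m/(m^2 - 15*m + 56)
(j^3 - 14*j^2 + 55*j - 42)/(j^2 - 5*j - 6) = (j^2 - 8*j + 7)/(j + 1)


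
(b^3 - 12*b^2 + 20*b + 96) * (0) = 0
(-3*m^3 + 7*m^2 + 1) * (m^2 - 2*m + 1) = -3*m^5 + 13*m^4 - 17*m^3 + 8*m^2 - 2*m + 1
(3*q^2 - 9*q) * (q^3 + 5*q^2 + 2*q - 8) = 3*q^5 + 6*q^4 - 39*q^3 - 42*q^2 + 72*q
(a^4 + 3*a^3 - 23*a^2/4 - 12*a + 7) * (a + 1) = a^5 + 4*a^4 - 11*a^3/4 - 71*a^2/4 - 5*a + 7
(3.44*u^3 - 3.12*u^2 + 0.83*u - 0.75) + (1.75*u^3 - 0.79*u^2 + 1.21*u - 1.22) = 5.19*u^3 - 3.91*u^2 + 2.04*u - 1.97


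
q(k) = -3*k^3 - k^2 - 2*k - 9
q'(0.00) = -2.00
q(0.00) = -9.00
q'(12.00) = -1322.00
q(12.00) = -5361.00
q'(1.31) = -20.06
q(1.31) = -20.08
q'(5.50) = -285.25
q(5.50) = -549.38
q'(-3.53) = -107.09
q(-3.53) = 117.56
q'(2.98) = -87.88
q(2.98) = -103.23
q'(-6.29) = -345.50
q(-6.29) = 710.59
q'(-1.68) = -24.04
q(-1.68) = 5.76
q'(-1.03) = -9.49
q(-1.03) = -4.72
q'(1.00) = -13.00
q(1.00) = -15.00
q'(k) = -9*k^2 - 2*k - 2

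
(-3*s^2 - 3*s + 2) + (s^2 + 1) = -2*s^2 - 3*s + 3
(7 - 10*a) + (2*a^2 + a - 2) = 2*a^2 - 9*a + 5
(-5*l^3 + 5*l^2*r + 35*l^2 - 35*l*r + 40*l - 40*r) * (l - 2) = -5*l^4 + 5*l^3*r + 45*l^3 - 45*l^2*r - 30*l^2 + 30*l*r - 80*l + 80*r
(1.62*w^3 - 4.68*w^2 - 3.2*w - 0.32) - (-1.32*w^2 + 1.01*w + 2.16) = 1.62*w^3 - 3.36*w^2 - 4.21*w - 2.48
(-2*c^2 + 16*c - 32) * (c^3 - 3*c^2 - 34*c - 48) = -2*c^5 + 22*c^4 - 12*c^3 - 352*c^2 + 320*c + 1536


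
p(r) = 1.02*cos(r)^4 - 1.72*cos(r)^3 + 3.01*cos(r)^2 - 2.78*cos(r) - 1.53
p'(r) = -4.08*sin(r)*cos(r)^3 + 5.16*sin(r)*cos(r)^2 - 6.02*sin(r)*cos(r) + 2.78*sin(r)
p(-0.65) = -2.29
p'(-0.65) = 0.48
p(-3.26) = 6.87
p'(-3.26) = 2.11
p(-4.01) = 2.16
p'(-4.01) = 7.57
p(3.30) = 6.78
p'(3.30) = -2.79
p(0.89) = -2.36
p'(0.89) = 0.01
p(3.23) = 6.93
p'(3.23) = -1.58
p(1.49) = -1.74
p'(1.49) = 2.32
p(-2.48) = 3.78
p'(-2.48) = -7.83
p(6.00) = -2.08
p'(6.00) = 0.52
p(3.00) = 6.82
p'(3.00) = 2.51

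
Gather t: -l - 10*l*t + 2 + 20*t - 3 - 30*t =-l + t*(-10*l - 10) - 1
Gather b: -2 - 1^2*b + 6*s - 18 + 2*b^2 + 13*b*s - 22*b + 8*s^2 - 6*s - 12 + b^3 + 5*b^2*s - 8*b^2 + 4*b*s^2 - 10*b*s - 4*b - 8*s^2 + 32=b^3 + b^2*(5*s - 6) + b*(4*s^2 + 3*s - 27)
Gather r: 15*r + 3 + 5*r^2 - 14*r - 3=5*r^2 + r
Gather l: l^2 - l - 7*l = l^2 - 8*l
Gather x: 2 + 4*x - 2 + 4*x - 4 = 8*x - 4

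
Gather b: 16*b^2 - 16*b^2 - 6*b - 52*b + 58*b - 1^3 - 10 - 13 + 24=0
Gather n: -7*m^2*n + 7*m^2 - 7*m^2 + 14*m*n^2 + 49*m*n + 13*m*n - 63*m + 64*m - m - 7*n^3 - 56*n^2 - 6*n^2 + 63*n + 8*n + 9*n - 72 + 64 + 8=-7*n^3 + n^2*(14*m - 62) + n*(-7*m^2 + 62*m + 80)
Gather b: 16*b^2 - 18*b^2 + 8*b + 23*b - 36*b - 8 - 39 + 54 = -2*b^2 - 5*b + 7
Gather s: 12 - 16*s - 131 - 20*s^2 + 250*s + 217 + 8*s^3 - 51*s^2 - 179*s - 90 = 8*s^3 - 71*s^2 + 55*s + 8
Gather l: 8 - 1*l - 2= 6 - l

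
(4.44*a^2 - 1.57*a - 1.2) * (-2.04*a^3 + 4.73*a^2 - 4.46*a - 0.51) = -9.0576*a^5 + 24.204*a^4 - 24.7805*a^3 - 0.9382*a^2 + 6.1527*a + 0.612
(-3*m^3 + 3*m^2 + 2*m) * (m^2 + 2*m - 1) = -3*m^5 - 3*m^4 + 11*m^3 + m^2 - 2*m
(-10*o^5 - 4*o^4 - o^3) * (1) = -10*o^5 - 4*o^4 - o^3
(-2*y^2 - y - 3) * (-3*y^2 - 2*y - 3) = 6*y^4 + 7*y^3 + 17*y^2 + 9*y + 9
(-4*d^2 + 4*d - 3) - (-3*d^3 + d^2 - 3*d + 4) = 3*d^3 - 5*d^2 + 7*d - 7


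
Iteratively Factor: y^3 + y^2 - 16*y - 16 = (y + 1)*(y^2 - 16) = (y + 1)*(y + 4)*(y - 4)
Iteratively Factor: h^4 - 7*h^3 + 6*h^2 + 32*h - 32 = (h + 2)*(h^3 - 9*h^2 + 24*h - 16) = (h - 1)*(h + 2)*(h^2 - 8*h + 16) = (h - 4)*(h - 1)*(h + 2)*(h - 4)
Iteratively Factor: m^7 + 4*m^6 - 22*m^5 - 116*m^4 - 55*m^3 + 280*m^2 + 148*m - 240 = (m - 1)*(m^6 + 5*m^5 - 17*m^4 - 133*m^3 - 188*m^2 + 92*m + 240) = (m - 1)*(m + 4)*(m^5 + m^4 - 21*m^3 - 49*m^2 + 8*m + 60) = (m - 1)^2*(m + 4)*(m^4 + 2*m^3 - 19*m^2 - 68*m - 60) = (m - 1)^2*(m + 3)*(m + 4)*(m^3 - m^2 - 16*m - 20) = (m - 1)^2*(m + 2)*(m + 3)*(m + 4)*(m^2 - 3*m - 10) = (m - 5)*(m - 1)^2*(m + 2)*(m + 3)*(m + 4)*(m + 2)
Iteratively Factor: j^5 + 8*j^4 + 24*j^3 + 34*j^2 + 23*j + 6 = (j + 1)*(j^4 + 7*j^3 + 17*j^2 + 17*j + 6) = (j + 1)*(j + 3)*(j^3 + 4*j^2 + 5*j + 2) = (j + 1)*(j + 2)*(j + 3)*(j^2 + 2*j + 1) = (j + 1)^2*(j + 2)*(j + 3)*(j + 1)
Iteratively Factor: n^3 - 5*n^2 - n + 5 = (n + 1)*(n^2 - 6*n + 5) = (n - 5)*(n + 1)*(n - 1)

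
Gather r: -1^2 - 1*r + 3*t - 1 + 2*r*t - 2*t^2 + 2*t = r*(2*t - 1) - 2*t^2 + 5*t - 2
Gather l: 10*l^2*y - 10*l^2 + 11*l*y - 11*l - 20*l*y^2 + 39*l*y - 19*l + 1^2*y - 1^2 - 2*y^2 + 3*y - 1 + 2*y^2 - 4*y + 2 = l^2*(10*y - 10) + l*(-20*y^2 + 50*y - 30)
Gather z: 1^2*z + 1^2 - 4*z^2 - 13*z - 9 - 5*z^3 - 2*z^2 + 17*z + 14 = -5*z^3 - 6*z^2 + 5*z + 6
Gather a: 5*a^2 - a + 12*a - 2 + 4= 5*a^2 + 11*a + 2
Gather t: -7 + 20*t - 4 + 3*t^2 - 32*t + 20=3*t^2 - 12*t + 9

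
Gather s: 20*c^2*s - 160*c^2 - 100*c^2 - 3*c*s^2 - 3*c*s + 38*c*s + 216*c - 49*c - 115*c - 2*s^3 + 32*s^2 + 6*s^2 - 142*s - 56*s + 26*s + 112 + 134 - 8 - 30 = -260*c^2 + 52*c - 2*s^3 + s^2*(38 - 3*c) + s*(20*c^2 + 35*c - 172) + 208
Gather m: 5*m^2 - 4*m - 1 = 5*m^2 - 4*m - 1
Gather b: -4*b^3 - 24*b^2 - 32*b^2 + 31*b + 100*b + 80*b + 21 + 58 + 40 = -4*b^3 - 56*b^2 + 211*b + 119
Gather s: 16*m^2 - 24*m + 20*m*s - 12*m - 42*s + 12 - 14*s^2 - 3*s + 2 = 16*m^2 - 36*m - 14*s^2 + s*(20*m - 45) + 14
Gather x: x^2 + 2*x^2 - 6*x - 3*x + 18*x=3*x^2 + 9*x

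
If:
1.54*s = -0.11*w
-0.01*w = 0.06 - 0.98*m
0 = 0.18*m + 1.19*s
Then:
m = 0.06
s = -0.01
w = 0.13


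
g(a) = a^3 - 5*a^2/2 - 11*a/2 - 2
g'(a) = 3*a^2 - 5*a - 11/2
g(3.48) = -9.27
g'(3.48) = 13.43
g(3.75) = -5.05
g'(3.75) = 17.94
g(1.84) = -14.35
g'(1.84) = -4.54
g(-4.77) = -141.18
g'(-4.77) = 86.61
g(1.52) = -12.62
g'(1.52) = -6.17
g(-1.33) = -1.46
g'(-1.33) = 6.46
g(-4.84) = -147.32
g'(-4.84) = 88.98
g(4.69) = 20.38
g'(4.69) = 37.04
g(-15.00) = -3857.00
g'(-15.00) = 744.50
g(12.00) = 1300.00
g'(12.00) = 366.50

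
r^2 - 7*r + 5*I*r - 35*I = (r - 7)*(r + 5*I)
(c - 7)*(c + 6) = c^2 - c - 42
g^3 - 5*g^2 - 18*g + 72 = (g - 6)*(g - 3)*(g + 4)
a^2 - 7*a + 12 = (a - 4)*(a - 3)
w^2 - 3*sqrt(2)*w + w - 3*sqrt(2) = (w + 1)*(w - 3*sqrt(2))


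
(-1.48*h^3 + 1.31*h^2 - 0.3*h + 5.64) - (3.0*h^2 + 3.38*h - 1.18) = -1.48*h^3 - 1.69*h^2 - 3.68*h + 6.82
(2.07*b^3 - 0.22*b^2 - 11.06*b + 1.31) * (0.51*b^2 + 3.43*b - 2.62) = 1.0557*b^5 + 6.9879*b^4 - 11.8186*b^3 - 36.6913*b^2 + 33.4705*b - 3.4322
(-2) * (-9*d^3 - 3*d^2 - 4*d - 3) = 18*d^3 + 6*d^2 + 8*d + 6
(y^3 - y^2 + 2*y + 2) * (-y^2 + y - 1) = -y^5 + 2*y^4 - 4*y^3 + y^2 - 2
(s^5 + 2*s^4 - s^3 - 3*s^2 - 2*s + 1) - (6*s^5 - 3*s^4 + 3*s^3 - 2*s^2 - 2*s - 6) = -5*s^5 + 5*s^4 - 4*s^3 - s^2 + 7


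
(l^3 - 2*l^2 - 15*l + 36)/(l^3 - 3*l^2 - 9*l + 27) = (l + 4)/(l + 3)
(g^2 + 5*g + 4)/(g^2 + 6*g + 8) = (g + 1)/(g + 2)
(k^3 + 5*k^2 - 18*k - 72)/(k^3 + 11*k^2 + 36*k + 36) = (k - 4)/(k + 2)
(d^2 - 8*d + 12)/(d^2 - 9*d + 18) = (d - 2)/(d - 3)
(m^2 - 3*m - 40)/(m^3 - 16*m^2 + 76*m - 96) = (m + 5)/(m^2 - 8*m + 12)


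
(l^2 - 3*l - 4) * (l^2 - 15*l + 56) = l^4 - 18*l^3 + 97*l^2 - 108*l - 224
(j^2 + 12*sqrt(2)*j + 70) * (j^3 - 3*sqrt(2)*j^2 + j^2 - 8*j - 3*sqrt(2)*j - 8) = j^5 + j^4 + 9*sqrt(2)*j^4 - 10*j^3 + 9*sqrt(2)*j^3 - 306*sqrt(2)*j^2 - 10*j^2 - 560*j - 306*sqrt(2)*j - 560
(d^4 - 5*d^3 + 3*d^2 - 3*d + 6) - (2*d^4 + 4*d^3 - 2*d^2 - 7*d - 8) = -d^4 - 9*d^3 + 5*d^2 + 4*d + 14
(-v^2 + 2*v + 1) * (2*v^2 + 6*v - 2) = -2*v^4 - 2*v^3 + 16*v^2 + 2*v - 2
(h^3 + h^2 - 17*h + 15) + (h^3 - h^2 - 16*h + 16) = 2*h^3 - 33*h + 31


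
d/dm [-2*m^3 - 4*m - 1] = -6*m^2 - 4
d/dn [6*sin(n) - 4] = 6*cos(n)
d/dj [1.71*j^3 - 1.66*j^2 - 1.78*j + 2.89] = 5.13*j^2 - 3.32*j - 1.78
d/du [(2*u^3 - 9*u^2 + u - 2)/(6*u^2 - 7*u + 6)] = (12*u^4 - 28*u^3 + 93*u^2 - 84*u - 8)/(36*u^4 - 84*u^3 + 121*u^2 - 84*u + 36)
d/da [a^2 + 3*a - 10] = 2*a + 3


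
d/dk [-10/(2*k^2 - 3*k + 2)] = 10*(4*k - 3)/(2*k^2 - 3*k + 2)^2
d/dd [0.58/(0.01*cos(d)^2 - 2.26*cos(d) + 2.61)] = (0.0116*cos(d) - 1.3108)*sin(d)/(0.01*cos(d)^2 - 2.26*cos(d) + 2.61)^2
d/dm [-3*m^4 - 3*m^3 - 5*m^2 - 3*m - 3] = -12*m^3 - 9*m^2 - 10*m - 3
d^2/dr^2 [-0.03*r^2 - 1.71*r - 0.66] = -0.0600000000000000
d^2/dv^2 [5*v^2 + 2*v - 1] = 10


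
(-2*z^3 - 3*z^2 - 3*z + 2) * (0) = 0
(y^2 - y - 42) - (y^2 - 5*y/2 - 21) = 3*y/2 - 21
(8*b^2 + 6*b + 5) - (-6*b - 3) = 8*b^2 + 12*b + 8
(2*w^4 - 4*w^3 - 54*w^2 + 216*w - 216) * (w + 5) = 2*w^5 + 6*w^4 - 74*w^3 - 54*w^2 + 864*w - 1080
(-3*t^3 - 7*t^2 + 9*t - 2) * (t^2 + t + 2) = -3*t^5 - 10*t^4 - 4*t^3 - 7*t^2 + 16*t - 4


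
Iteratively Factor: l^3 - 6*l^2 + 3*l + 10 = (l - 5)*(l^2 - l - 2) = (l - 5)*(l - 2)*(l + 1)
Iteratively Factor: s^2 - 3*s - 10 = (s + 2)*(s - 5)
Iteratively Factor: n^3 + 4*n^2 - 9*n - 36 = (n + 4)*(n^2 - 9) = (n - 3)*(n + 4)*(n + 3)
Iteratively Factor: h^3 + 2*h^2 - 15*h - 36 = (h + 3)*(h^2 - h - 12) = (h - 4)*(h + 3)*(h + 3)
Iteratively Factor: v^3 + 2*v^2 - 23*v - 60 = (v - 5)*(v^2 + 7*v + 12) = (v - 5)*(v + 4)*(v + 3)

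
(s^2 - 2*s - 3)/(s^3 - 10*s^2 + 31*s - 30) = (s + 1)/(s^2 - 7*s + 10)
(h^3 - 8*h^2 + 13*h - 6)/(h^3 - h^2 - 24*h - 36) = (h^2 - 2*h + 1)/(h^2 + 5*h + 6)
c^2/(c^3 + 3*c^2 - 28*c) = c/(c^2 + 3*c - 28)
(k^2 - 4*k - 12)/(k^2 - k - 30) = (k + 2)/(k + 5)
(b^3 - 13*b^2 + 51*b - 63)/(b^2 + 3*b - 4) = (b^3 - 13*b^2 + 51*b - 63)/(b^2 + 3*b - 4)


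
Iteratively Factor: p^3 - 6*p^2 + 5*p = (p - 1)*(p^2 - 5*p) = p*(p - 1)*(p - 5)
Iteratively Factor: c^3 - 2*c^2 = (c)*(c^2 - 2*c) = c*(c - 2)*(c)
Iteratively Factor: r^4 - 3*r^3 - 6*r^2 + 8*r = (r + 2)*(r^3 - 5*r^2 + 4*r) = (r - 4)*(r + 2)*(r^2 - r) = (r - 4)*(r - 1)*(r + 2)*(r)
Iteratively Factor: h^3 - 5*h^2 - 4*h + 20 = (h + 2)*(h^2 - 7*h + 10) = (h - 2)*(h + 2)*(h - 5)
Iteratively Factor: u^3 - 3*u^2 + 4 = (u + 1)*(u^2 - 4*u + 4) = (u - 2)*(u + 1)*(u - 2)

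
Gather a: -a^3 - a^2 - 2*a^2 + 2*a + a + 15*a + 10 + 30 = -a^3 - 3*a^2 + 18*a + 40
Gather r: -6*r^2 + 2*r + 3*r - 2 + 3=-6*r^2 + 5*r + 1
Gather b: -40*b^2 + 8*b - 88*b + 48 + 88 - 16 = -40*b^2 - 80*b + 120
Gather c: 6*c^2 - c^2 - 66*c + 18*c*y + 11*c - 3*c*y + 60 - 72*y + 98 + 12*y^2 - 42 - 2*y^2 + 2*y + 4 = 5*c^2 + c*(15*y - 55) + 10*y^2 - 70*y + 120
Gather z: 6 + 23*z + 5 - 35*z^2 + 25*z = -35*z^2 + 48*z + 11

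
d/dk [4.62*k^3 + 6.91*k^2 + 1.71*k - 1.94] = 13.86*k^2 + 13.82*k + 1.71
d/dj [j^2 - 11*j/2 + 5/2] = 2*j - 11/2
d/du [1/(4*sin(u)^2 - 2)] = -2*sin(2*u)/(cos(4*u) + 1)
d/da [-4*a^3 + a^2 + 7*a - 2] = -12*a^2 + 2*a + 7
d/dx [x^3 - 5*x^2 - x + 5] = 3*x^2 - 10*x - 1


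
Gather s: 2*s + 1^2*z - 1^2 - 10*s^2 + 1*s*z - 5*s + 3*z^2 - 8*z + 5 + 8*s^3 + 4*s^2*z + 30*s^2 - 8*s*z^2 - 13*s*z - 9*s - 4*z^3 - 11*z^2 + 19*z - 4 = 8*s^3 + s^2*(4*z + 20) + s*(-8*z^2 - 12*z - 12) - 4*z^3 - 8*z^2 + 12*z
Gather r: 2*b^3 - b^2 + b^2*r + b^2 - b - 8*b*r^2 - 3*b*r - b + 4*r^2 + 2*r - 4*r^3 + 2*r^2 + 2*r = 2*b^3 - 2*b - 4*r^3 + r^2*(6 - 8*b) + r*(b^2 - 3*b + 4)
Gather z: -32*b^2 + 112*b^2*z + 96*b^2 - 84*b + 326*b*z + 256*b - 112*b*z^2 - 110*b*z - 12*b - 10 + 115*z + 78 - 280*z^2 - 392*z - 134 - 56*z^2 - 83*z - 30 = 64*b^2 + 160*b + z^2*(-112*b - 336) + z*(112*b^2 + 216*b - 360) - 96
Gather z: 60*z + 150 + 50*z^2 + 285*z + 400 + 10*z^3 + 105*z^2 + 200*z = 10*z^3 + 155*z^2 + 545*z + 550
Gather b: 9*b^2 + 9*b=9*b^2 + 9*b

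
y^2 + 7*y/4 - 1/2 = (y - 1/4)*(y + 2)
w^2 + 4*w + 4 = (w + 2)^2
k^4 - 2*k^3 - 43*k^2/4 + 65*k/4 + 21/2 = (k - 7/2)*(k - 2)*(k + 1/2)*(k + 3)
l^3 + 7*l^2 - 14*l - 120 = (l - 4)*(l + 5)*(l + 6)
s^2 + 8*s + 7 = (s + 1)*(s + 7)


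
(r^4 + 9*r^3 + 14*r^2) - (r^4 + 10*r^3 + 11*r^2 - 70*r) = -r^3 + 3*r^2 + 70*r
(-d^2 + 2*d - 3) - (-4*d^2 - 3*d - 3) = 3*d^2 + 5*d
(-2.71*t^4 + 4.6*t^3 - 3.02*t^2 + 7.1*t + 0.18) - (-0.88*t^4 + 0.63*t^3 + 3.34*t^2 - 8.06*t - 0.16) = -1.83*t^4 + 3.97*t^3 - 6.36*t^2 + 15.16*t + 0.34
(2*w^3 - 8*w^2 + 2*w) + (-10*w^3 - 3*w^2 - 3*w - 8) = -8*w^3 - 11*w^2 - w - 8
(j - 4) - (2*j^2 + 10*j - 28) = -2*j^2 - 9*j + 24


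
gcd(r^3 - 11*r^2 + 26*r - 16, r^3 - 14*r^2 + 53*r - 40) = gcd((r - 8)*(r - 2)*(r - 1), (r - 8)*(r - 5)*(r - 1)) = r^2 - 9*r + 8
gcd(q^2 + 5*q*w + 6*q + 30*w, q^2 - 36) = q + 6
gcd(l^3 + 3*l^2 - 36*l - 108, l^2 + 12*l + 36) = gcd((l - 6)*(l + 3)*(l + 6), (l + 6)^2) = l + 6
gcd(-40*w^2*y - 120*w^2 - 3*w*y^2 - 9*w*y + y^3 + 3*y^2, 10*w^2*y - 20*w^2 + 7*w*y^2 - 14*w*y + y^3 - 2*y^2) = 5*w + y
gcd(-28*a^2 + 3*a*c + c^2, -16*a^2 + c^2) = 4*a - c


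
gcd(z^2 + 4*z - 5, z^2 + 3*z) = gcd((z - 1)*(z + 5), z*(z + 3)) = 1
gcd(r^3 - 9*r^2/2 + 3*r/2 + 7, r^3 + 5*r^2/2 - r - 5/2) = r + 1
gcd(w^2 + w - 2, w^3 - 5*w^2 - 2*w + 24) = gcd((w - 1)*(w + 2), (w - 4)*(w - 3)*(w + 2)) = w + 2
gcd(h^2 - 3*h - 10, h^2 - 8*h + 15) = h - 5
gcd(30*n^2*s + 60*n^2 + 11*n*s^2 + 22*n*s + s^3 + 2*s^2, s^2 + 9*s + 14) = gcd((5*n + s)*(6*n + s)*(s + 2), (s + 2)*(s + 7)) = s + 2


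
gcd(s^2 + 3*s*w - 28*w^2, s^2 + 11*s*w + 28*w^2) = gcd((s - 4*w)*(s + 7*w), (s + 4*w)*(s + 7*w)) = s + 7*w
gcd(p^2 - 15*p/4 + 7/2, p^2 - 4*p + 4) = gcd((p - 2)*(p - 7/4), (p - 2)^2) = p - 2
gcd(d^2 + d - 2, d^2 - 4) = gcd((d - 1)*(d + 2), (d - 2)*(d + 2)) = d + 2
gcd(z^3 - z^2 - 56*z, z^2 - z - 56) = z^2 - z - 56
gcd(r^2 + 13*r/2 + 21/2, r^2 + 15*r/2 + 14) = r + 7/2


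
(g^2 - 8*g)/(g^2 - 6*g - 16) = g/(g + 2)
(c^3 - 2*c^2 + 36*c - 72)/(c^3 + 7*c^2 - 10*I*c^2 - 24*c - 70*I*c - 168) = (c^2 + c*(-2 + 6*I) - 12*I)/(c^2 + c*(7 - 4*I) - 28*I)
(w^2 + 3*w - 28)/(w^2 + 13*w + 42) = (w - 4)/(w + 6)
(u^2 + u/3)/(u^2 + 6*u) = (u + 1/3)/(u + 6)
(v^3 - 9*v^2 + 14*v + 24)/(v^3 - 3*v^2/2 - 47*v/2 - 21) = 2*(v - 4)/(2*v + 7)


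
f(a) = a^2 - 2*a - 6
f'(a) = 2*a - 2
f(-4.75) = 26.06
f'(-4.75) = -11.50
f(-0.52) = -4.69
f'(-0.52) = -3.04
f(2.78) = -3.83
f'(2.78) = 3.56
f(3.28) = -1.80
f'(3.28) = 4.56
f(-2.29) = 3.82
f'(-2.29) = -6.58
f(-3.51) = 13.34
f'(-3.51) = -9.02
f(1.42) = -6.82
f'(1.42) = 0.84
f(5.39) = 12.27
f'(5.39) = 8.78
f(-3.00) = 9.00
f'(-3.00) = -8.00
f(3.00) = -3.00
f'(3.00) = 4.00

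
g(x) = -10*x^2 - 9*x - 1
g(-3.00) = -64.00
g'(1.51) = -39.20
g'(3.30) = -75.00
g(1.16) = -24.90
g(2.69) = -97.57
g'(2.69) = -62.80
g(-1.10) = -3.20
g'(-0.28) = -3.40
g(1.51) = -37.39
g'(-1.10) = 13.00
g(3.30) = -139.60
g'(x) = -20*x - 9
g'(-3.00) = 51.00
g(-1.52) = -10.42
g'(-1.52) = 21.40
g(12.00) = -1549.00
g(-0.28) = 0.74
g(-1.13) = -3.60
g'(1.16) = -32.20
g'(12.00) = -249.00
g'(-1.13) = 13.60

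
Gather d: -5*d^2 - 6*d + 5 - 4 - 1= -5*d^2 - 6*d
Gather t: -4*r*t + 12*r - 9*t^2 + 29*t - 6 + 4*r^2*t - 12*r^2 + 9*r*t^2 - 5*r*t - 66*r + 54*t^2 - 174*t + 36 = -12*r^2 - 54*r + t^2*(9*r + 45) + t*(4*r^2 - 9*r - 145) + 30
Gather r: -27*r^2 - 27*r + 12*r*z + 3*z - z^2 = -27*r^2 + r*(12*z - 27) - z^2 + 3*z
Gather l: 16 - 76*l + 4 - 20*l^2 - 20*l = -20*l^2 - 96*l + 20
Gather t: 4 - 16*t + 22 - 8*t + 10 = 36 - 24*t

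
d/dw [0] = 0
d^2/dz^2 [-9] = 0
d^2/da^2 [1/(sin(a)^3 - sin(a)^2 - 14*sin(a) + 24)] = (-9*sin(a)^6 + 11*sin(a)^5 + 36*sin(a)^4 + 158*sin(a)^3 - 370*sin(a)^2 - 396*sin(a) + 440)/(sin(a)^3 - sin(a)^2 - 14*sin(a) + 24)^3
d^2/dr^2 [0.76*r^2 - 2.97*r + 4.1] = 1.52000000000000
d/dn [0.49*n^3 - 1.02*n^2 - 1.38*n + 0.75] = 1.47*n^2 - 2.04*n - 1.38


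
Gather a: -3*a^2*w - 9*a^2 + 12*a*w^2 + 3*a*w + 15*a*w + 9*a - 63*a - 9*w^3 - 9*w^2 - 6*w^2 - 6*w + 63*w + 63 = a^2*(-3*w - 9) + a*(12*w^2 + 18*w - 54) - 9*w^3 - 15*w^2 + 57*w + 63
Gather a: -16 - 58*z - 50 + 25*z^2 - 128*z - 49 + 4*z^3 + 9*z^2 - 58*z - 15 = 4*z^3 + 34*z^2 - 244*z - 130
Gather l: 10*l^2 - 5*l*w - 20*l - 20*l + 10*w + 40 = 10*l^2 + l*(-5*w - 40) + 10*w + 40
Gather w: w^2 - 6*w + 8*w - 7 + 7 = w^2 + 2*w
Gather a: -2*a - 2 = -2*a - 2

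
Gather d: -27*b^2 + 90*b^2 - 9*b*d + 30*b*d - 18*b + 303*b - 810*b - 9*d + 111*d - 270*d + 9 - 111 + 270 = 63*b^2 - 525*b + d*(21*b - 168) + 168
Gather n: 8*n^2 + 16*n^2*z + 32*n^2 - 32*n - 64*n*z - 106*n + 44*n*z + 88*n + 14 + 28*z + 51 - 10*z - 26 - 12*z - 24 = n^2*(16*z + 40) + n*(-20*z - 50) + 6*z + 15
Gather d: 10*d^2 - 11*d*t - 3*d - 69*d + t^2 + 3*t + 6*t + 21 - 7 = 10*d^2 + d*(-11*t - 72) + t^2 + 9*t + 14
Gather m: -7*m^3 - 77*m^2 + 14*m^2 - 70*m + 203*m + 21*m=-7*m^3 - 63*m^2 + 154*m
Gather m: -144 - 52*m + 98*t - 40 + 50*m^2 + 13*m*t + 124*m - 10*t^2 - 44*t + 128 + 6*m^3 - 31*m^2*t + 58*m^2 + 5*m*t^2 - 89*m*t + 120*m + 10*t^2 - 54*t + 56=6*m^3 + m^2*(108 - 31*t) + m*(5*t^2 - 76*t + 192)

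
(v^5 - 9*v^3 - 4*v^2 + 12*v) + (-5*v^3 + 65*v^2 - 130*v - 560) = v^5 - 14*v^3 + 61*v^2 - 118*v - 560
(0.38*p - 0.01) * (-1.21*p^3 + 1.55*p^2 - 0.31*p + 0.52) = -0.4598*p^4 + 0.6011*p^3 - 0.1333*p^2 + 0.2007*p - 0.0052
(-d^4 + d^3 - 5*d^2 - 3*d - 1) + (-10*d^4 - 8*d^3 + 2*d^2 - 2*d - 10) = -11*d^4 - 7*d^3 - 3*d^2 - 5*d - 11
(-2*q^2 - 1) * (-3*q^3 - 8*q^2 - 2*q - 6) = 6*q^5 + 16*q^4 + 7*q^3 + 20*q^2 + 2*q + 6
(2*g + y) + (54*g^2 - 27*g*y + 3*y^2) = 54*g^2 - 27*g*y + 2*g + 3*y^2 + y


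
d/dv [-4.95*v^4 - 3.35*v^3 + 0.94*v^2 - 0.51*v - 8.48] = -19.8*v^3 - 10.05*v^2 + 1.88*v - 0.51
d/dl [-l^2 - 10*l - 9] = -2*l - 10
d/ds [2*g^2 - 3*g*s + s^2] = -3*g + 2*s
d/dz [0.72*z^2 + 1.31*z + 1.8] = 1.44*z + 1.31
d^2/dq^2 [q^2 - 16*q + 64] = 2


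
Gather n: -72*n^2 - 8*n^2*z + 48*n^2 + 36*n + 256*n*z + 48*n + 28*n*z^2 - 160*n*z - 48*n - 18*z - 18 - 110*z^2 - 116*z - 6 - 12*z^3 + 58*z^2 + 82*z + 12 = n^2*(-8*z - 24) + n*(28*z^2 + 96*z + 36) - 12*z^3 - 52*z^2 - 52*z - 12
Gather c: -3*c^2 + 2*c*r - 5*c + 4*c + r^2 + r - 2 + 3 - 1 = -3*c^2 + c*(2*r - 1) + r^2 + r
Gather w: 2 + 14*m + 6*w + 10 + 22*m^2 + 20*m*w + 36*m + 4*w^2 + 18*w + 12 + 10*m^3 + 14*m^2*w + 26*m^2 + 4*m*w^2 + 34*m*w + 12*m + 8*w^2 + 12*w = 10*m^3 + 48*m^2 + 62*m + w^2*(4*m + 12) + w*(14*m^2 + 54*m + 36) + 24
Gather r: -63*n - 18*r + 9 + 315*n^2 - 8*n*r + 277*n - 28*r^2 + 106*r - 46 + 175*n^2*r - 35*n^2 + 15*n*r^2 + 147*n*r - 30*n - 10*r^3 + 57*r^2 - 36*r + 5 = 280*n^2 + 184*n - 10*r^3 + r^2*(15*n + 29) + r*(175*n^2 + 139*n + 52) - 32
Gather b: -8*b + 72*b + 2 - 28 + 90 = 64*b + 64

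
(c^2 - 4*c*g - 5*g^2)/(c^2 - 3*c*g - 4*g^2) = (c - 5*g)/(c - 4*g)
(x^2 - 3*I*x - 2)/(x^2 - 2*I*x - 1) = (x - 2*I)/(x - I)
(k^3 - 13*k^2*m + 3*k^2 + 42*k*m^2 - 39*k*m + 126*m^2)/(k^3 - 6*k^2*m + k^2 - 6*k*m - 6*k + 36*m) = (k - 7*m)/(k - 2)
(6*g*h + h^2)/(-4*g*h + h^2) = (-6*g - h)/(4*g - h)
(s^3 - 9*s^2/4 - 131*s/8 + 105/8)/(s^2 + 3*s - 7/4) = (4*s^2 - 23*s + 15)/(2*(2*s - 1))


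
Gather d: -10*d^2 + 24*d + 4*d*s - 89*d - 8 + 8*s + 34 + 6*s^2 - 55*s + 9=-10*d^2 + d*(4*s - 65) + 6*s^2 - 47*s + 35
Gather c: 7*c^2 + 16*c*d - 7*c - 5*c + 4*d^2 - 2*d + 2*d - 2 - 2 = 7*c^2 + c*(16*d - 12) + 4*d^2 - 4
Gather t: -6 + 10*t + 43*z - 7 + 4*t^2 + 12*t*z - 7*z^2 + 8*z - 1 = 4*t^2 + t*(12*z + 10) - 7*z^2 + 51*z - 14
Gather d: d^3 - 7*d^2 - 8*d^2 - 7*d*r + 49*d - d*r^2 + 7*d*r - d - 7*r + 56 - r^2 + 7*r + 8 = d^3 - 15*d^2 + d*(48 - r^2) - r^2 + 64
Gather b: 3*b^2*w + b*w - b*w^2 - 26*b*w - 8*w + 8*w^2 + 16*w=3*b^2*w + b*(-w^2 - 25*w) + 8*w^2 + 8*w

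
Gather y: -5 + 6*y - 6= 6*y - 11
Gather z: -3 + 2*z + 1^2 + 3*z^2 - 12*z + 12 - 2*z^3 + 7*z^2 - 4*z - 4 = -2*z^3 + 10*z^2 - 14*z + 6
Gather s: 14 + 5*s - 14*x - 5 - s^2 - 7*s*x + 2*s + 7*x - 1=-s^2 + s*(7 - 7*x) - 7*x + 8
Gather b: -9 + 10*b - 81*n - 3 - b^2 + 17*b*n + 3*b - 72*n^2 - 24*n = -b^2 + b*(17*n + 13) - 72*n^2 - 105*n - 12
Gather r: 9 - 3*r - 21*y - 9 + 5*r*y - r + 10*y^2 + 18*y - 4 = r*(5*y - 4) + 10*y^2 - 3*y - 4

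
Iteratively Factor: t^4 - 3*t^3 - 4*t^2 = (t)*(t^3 - 3*t^2 - 4*t) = t*(t + 1)*(t^2 - 4*t) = t^2*(t + 1)*(t - 4)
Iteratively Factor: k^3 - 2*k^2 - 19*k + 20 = (k + 4)*(k^2 - 6*k + 5) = (k - 5)*(k + 4)*(k - 1)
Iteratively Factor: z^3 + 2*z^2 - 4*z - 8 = (z - 2)*(z^2 + 4*z + 4) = (z - 2)*(z + 2)*(z + 2)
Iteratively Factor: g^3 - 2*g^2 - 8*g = (g)*(g^2 - 2*g - 8) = g*(g + 2)*(g - 4)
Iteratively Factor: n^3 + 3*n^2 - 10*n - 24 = (n + 2)*(n^2 + n - 12) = (n + 2)*(n + 4)*(n - 3)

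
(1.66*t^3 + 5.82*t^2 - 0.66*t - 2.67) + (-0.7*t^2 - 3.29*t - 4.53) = 1.66*t^3 + 5.12*t^2 - 3.95*t - 7.2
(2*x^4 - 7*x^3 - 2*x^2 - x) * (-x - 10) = -2*x^5 - 13*x^4 + 72*x^3 + 21*x^2 + 10*x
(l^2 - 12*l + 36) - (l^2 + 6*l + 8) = 28 - 18*l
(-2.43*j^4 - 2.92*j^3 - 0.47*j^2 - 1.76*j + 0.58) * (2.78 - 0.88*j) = 2.1384*j^5 - 4.1858*j^4 - 7.704*j^3 + 0.2422*j^2 - 5.4032*j + 1.6124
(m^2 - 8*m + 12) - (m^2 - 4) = 16 - 8*m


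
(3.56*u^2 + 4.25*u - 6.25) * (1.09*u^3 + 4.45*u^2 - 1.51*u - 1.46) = 3.8804*u^5 + 20.4745*u^4 + 6.7244*u^3 - 39.4276*u^2 + 3.2325*u + 9.125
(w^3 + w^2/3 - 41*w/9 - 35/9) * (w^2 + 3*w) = w^5 + 10*w^4/3 - 32*w^3/9 - 158*w^2/9 - 35*w/3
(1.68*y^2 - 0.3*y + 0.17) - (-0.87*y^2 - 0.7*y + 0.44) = 2.55*y^2 + 0.4*y - 0.27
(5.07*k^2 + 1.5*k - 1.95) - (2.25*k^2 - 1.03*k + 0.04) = 2.82*k^2 + 2.53*k - 1.99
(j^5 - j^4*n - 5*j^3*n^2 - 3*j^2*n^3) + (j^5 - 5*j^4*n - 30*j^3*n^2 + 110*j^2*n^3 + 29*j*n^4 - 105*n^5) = 2*j^5 - 6*j^4*n - 35*j^3*n^2 + 107*j^2*n^3 + 29*j*n^4 - 105*n^5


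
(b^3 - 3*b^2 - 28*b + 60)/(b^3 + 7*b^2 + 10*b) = (b^2 - 8*b + 12)/(b*(b + 2))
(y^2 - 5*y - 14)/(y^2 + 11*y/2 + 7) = 2*(y - 7)/(2*y + 7)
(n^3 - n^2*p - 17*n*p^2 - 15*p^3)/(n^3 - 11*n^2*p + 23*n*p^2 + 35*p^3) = (-n - 3*p)/(-n + 7*p)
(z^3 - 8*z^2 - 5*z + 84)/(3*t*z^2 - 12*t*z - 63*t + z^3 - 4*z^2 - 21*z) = (z - 4)/(3*t + z)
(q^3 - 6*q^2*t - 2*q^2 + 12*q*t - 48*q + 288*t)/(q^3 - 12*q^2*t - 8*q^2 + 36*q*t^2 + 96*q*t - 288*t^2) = (q + 6)/(q - 6*t)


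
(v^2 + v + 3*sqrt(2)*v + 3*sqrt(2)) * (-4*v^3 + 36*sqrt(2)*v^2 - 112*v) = -4*v^5 - 4*v^4 + 24*sqrt(2)*v^4 + 24*sqrt(2)*v^3 + 104*v^3 - 336*sqrt(2)*v^2 + 104*v^2 - 336*sqrt(2)*v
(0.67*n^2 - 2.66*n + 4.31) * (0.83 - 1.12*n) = -0.7504*n^3 + 3.5353*n^2 - 7.035*n + 3.5773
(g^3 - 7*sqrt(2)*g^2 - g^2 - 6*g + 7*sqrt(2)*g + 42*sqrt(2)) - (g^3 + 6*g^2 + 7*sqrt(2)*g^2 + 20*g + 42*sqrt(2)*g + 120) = -14*sqrt(2)*g^2 - 7*g^2 - 35*sqrt(2)*g - 26*g - 120 + 42*sqrt(2)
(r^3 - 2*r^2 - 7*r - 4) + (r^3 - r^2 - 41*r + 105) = 2*r^3 - 3*r^2 - 48*r + 101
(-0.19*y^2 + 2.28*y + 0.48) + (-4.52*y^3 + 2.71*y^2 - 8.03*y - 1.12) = -4.52*y^3 + 2.52*y^2 - 5.75*y - 0.64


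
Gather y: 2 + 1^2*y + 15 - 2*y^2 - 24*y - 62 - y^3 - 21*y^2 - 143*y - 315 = -y^3 - 23*y^2 - 166*y - 360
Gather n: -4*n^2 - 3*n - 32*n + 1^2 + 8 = -4*n^2 - 35*n + 9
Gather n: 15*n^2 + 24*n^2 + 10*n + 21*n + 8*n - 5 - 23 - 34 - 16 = 39*n^2 + 39*n - 78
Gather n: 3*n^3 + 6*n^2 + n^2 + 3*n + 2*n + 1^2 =3*n^3 + 7*n^2 + 5*n + 1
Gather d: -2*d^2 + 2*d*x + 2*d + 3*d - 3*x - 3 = -2*d^2 + d*(2*x + 5) - 3*x - 3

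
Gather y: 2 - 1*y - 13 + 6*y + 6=5*y - 5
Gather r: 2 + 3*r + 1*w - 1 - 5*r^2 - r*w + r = -5*r^2 + r*(4 - w) + w + 1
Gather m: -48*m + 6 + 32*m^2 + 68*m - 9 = 32*m^2 + 20*m - 3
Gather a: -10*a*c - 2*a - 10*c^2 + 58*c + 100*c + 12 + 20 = a*(-10*c - 2) - 10*c^2 + 158*c + 32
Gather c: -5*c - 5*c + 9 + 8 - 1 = 16 - 10*c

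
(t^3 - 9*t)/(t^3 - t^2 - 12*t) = (t - 3)/(t - 4)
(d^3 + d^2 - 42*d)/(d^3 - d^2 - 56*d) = (d - 6)/(d - 8)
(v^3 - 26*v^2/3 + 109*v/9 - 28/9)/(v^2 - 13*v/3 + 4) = (3*v^2 - 22*v + 7)/(3*(v - 3))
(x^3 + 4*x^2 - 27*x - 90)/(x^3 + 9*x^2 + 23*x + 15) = (x^2 + x - 30)/(x^2 + 6*x + 5)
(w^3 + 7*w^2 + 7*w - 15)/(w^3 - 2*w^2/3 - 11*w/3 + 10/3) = 3*(w^2 + 8*w + 15)/(3*w^2 + w - 10)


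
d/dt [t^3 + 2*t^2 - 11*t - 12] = 3*t^2 + 4*t - 11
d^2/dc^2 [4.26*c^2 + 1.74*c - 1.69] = 8.52000000000000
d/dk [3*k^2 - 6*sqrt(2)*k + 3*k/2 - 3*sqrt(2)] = 6*k - 6*sqrt(2) + 3/2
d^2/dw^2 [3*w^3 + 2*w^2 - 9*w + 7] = 18*w + 4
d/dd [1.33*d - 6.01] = 1.33000000000000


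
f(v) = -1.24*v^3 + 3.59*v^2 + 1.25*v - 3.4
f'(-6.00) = -175.75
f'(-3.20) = -59.82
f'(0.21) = 2.59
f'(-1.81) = -23.93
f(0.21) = -2.99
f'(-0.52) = -3.49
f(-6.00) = 386.18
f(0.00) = -3.40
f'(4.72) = -47.74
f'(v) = -3.72*v^2 + 7.18*v + 1.25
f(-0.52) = -2.90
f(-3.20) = 69.99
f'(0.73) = 4.51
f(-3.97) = 125.81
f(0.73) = -1.06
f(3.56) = -9.40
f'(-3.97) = -85.89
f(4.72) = -47.91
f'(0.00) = 1.25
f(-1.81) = 13.45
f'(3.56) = -20.33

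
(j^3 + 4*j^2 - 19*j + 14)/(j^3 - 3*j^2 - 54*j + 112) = (j - 1)/(j - 8)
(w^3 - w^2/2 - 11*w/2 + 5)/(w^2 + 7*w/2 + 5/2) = (w^2 - 3*w + 2)/(w + 1)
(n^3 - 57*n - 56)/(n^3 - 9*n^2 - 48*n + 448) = (n + 1)/(n - 8)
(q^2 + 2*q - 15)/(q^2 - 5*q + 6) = (q + 5)/(q - 2)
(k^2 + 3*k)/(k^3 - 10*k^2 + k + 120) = k/(k^2 - 13*k + 40)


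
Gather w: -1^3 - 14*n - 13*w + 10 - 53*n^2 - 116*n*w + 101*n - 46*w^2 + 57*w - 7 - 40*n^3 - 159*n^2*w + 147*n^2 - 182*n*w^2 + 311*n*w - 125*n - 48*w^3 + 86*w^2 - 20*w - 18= -40*n^3 + 94*n^2 - 38*n - 48*w^3 + w^2*(40 - 182*n) + w*(-159*n^2 + 195*n + 24) - 16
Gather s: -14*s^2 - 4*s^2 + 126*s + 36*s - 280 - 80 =-18*s^2 + 162*s - 360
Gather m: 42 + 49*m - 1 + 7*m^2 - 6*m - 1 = 7*m^2 + 43*m + 40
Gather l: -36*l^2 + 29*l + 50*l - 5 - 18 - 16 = -36*l^2 + 79*l - 39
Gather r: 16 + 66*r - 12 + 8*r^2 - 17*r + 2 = 8*r^2 + 49*r + 6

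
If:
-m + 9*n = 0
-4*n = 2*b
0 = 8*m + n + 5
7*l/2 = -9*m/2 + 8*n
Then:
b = 10/73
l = 325/511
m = -45/73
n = -5/73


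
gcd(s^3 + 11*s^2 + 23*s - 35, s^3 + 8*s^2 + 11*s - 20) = s^2 + 4*s - 5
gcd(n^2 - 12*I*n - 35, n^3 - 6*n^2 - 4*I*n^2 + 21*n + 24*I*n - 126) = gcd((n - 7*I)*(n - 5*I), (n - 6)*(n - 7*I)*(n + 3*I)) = n - 7*I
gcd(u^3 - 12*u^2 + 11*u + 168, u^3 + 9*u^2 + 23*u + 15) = u + 3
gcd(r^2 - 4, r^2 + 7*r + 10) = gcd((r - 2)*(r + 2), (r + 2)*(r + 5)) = r + 2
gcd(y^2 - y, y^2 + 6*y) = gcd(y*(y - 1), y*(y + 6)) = y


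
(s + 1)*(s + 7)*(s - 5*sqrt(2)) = s^3 - 5*sqrt(2)*s^2 + 8*s^2 - 40*sqrt(2)*s + 7*s - 35*sqrt(2)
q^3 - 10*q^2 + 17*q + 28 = (q - 7)*(q - 4)*(q + 1)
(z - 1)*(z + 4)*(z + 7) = z^3 + 10*z^2 + 17*z - 28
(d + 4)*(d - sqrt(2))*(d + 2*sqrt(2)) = d^3 + sqrt(2)*d^2 + 4*d^2 - 4*d + 4*sqrt(2)*d - 16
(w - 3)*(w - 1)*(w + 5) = w^3 + w^2 - 17*w + 15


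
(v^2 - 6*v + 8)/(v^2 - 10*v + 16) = (v - 4)/(v - 8)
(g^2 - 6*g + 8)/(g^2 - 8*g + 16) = (g - 2)/(g - 4)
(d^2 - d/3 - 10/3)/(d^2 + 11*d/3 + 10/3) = (d - 2)/(d + 2)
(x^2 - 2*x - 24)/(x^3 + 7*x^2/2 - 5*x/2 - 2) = 2*(x - 6)/(2*x^2 - x - 1)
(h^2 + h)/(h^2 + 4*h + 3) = h/(h + 3)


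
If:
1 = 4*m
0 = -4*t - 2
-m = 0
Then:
No Solution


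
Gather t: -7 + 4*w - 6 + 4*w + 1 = 8*w - 12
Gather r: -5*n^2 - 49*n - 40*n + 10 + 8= -5*n^2 - 89*n + 18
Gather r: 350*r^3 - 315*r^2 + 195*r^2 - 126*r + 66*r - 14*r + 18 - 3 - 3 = 350*r^3 - 120*r^2 - 74*r + 12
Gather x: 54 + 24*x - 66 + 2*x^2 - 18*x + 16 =2*x^2 + 6*x + 4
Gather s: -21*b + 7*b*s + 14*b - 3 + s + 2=-7*b + s*(7*b + 1) - 1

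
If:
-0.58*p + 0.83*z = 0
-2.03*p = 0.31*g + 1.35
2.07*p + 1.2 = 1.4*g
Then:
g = -0.10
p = -0.65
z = -0.45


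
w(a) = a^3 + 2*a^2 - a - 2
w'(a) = 3*a^2 + 4*a - 1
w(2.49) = 23.35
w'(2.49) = 27.56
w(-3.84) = -25.29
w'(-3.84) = 27.88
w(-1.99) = 0.03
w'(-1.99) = 2.92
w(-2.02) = -0.06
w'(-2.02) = 3.16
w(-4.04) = -31.26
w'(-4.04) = 31.80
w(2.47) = 22.80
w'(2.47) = 27.18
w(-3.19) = -10.92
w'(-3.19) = 16.77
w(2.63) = 27.40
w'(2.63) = 30.27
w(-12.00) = -1430.00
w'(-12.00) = 383.00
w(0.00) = -2.00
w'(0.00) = -1.00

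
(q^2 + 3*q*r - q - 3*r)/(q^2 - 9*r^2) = (q - 1)/(q - 3*r)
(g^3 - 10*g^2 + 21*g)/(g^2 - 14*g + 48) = g*(g^2 - 10*g + 21)/(g^2 - 14*g + 48)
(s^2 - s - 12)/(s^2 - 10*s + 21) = (s^2 - s - 12)/(s^2 - 10*s + 21)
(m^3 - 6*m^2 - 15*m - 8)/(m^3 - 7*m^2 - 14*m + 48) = (m^2 + 2*m + 1)/(m^2 + m - 6)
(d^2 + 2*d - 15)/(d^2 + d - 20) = (d - 3)/(d - 4)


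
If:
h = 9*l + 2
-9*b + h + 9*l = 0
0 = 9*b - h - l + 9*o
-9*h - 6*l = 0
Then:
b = -50/261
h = 4/29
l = -6/29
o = 16/87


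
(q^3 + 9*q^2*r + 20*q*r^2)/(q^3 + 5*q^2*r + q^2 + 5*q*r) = (q + 4*r)/(q + 1)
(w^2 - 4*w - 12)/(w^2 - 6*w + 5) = (w^2 - 4*w - 12)/(w^2 - 6*w + 5)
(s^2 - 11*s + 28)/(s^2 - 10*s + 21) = (s - 4)/(s - 3)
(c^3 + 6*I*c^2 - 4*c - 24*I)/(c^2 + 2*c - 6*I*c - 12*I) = (c^2 + c*(-2 + 6*I) - 12*I)/(c - 6*I)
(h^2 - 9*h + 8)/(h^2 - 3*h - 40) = (h - 1)/(h + 5)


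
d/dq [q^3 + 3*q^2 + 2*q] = 3*q^2 + 6*q + 2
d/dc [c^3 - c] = 3*c^2 - 1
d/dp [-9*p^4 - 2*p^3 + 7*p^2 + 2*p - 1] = -36*p^3 - 6*p^2 + 14*p + 2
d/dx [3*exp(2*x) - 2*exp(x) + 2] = (6*exp(x) - 2)*exp(x)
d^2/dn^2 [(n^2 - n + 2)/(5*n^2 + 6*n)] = 2*(-55*n^3 + 150*n^2 + 180*n + 72)/(n^3*(125*n^3 + 450*n^2 + 540*n + 216))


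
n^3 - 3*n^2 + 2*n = n*(n - 2)*(n - 1)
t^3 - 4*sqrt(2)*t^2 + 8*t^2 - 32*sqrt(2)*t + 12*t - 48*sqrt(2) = (t + 2)*(t + 6)*(t - 4*sqrt(2))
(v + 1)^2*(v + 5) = v^3 + 7*v^2 + 11*v + 5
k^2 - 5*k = k*(k - 5)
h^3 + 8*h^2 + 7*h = h*(h + 1)*(h + 7)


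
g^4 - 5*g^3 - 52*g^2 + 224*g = g*(g - 8)*(g - 4)*(g + 7)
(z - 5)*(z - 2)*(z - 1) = z^3 - 8*z^2 + 17*z - 10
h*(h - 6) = h^2 - 6*h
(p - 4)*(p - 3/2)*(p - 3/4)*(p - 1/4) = p^4 - 13*p^3/2 + 187*p^2/16 - 225*p/32 + 9/8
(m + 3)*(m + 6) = m^2 + 9*m + 18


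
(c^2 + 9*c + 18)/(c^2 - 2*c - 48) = (c + 3)/(c - 8)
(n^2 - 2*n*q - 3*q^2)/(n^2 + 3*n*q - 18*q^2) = (n + q)/(n + 6*q)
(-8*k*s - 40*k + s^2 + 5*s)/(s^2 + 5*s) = (-8*k + s)/s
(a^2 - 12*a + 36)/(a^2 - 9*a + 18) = (a - 6)/(a - 3)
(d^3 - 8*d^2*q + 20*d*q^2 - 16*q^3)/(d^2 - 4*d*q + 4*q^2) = d - 4*q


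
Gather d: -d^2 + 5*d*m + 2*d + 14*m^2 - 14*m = -d^2 + d*(5*m + 2) + 14*m^2 - 14*m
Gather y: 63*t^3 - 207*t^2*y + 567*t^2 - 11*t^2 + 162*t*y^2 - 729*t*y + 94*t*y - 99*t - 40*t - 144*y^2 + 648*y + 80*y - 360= 63*t^3 + 556*t^2 - 139*t + y^2*(162*t - 144) + y*(-207*t^2 - 635*t + 728) - 360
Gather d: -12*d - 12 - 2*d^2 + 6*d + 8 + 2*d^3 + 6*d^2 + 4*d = 2*d^3 + 4*d^2 - 2*d - 4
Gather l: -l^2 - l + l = -l^2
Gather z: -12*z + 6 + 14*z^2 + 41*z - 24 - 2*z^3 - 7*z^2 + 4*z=-2*z^3 + 7*z^2 + 33*z - 18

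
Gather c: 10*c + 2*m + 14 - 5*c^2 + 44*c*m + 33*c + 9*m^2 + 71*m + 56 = -5*c^2 + c*(44*m + 43) + 9*m^2 + 73*m + 70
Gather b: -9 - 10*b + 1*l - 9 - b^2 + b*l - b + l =-b^2 + b*(l - 11) + 2*l - 18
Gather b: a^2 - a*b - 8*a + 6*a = a^2 - a*b - 2*a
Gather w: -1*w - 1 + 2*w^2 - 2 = 2*w^2 - w - 3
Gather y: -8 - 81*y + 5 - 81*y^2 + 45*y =-81*y^2 - 36*y - 3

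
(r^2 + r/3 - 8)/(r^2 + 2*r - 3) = (r - 8/3)/(r - 1)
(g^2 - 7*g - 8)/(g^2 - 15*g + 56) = (g + 1)/(g - 7)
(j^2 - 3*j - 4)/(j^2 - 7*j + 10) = (j^2 - 3*j - 4)/(j^2 - 7*j + 10)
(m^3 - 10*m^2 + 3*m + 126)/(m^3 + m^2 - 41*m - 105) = (m - 6)/(m + 5)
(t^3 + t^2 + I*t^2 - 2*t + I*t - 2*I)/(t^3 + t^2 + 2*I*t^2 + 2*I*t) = (t^3 + t^2*(1 + I) + t*(-2 + I) - 2*I)/(t*(t^2 + t*(1 + 2*I) + 2*I))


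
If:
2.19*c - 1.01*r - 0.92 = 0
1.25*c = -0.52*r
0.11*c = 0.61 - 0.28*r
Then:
No Solution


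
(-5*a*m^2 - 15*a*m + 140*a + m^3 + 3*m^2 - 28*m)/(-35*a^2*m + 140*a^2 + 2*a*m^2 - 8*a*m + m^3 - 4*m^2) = (m + 7)/(7*a + m)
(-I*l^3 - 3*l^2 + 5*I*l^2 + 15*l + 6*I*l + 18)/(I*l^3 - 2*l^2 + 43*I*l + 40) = (-l^3 + l^2*(5 + 3*I) + l*(6 - 15*I) - 18*I)/(l^3 + 2*I*l^2 + 43*l - 40*I)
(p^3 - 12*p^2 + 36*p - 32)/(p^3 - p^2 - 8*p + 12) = (p - 8)/(p + 3)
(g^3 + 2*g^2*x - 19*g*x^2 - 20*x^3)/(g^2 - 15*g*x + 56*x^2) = (g^3 + 2*g^2*x - 19*g*x^2 - 20*x^3)/(g^2 - 15*g*x + 56*x^2)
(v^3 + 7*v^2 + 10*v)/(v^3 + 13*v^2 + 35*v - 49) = v*(v^2 + 7*v + 10)/(v^3 + 13*v^2 + 35*v - 49)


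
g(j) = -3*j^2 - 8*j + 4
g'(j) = -6*j - 8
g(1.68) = -17.91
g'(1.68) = -18.08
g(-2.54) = 4.97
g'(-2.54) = 7.24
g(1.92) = -22.42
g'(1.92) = -19.52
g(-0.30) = 6.13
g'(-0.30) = -6.20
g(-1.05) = 9.09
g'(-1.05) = -1.70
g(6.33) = -166.85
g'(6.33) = -45.98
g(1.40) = -13.08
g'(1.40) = -16.40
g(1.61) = -16.66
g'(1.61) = -17.66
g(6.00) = -152.00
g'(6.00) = -44.00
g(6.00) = -152.00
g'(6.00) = -44.00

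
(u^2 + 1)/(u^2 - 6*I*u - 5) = (u + I)/(u - 5*I)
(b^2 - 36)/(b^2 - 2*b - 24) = (b + 6)/(b + 4)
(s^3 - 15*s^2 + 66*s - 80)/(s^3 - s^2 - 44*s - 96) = (s^2 - 7*s + 10)/(s^2 + 7*s + 12)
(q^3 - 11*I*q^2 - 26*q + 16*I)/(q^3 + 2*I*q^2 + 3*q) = (q^2 - 10*I*q - 16)/(q*(q + 3*I))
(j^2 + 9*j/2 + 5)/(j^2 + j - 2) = (j + 5/2)/(j - 1)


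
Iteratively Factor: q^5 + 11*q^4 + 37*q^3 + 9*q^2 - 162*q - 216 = (q + 3)*(q^4 + 8*q^3 + 13*q^2 - 30*q - 72) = (q + 3)*(q + 4)*(q^3 + 4*q^2 - 3*q - 18) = (q + 3)^2*(q + 4)*(q^2 + q - 6) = (q + 3)^3*(q + 4)*(q - 2)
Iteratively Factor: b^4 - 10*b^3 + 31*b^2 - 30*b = (b - 3)*(b^3 - 7*b^2 + 10*b) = (b - 5)*(b - 3)*(b^2 - 2*b) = (b - 5)*(b - 3)*(b - 2)*(b)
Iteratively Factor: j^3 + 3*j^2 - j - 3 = (j + 3)*(j^2 - 1) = (j + 1)*(j + 3)*(j - 1)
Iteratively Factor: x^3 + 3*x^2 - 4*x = (x + 4)*(x^2 - x) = (x - 1)*(x + 4)*(x)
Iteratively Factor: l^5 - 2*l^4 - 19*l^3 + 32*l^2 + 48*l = (l - 4)*(l^4 + 2*l^3 - 11*l^2 - 12*l) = (l - 4)*(l + 4)*(l^3 - 2*l^2 - 3*l) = (l - 4)*(l - 3)*(l + 4)*(l^2 + l) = (l - 4)*(l - 3)*(l + 1)*(l + 4)*(l)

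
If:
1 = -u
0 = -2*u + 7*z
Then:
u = -1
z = -2/7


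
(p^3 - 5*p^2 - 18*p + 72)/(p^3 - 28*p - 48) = (p - 3)/(p + 2)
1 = 1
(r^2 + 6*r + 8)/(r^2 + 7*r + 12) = (r + 2)/(r + 3)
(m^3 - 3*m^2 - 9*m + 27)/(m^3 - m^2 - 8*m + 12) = (m^2 - 6*m + 9)/(m^2 - 4*m + 4)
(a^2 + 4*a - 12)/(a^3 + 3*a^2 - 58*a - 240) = (a - 2)/(a^2 - 3*a - 40)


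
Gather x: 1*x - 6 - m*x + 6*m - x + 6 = -m*x + 6*m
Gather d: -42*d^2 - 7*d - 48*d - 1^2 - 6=-42*d^2 - 55*d - 7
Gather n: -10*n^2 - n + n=-10*n^2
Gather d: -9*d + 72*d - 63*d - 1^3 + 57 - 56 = 0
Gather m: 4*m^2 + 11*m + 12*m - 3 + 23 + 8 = 4*m^2 + 23*m + 28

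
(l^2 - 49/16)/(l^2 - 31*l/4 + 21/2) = (l + 7/4)/(l - 6)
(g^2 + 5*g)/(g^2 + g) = (g + 5)/(g + 1)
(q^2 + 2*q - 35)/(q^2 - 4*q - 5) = (q + 7)/(q + 1)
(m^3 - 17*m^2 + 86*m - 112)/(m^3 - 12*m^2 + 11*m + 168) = (m - 2)/(m + 3)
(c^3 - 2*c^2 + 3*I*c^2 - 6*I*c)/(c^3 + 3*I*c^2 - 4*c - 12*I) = c/(c + 2)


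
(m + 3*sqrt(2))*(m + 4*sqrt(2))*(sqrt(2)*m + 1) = sqrt(2)*m^3 + 15*m^2 + 31*sqrt(2)*m + 24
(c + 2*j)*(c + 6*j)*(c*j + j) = c^3*j + 8*c^2*j^2 + c^2*j + 12*c*j^3 + 8*c*j^2 + 12*j^3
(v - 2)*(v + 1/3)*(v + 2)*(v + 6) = v^4 + 19*v^3/3 - 2*v^2 - 76*v/3 - 8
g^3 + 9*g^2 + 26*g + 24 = (g + 2)*(g + 3)*(g + 4)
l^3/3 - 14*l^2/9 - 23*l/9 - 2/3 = (l/3 + 1/3)*(l - 6)*(l + 1/3)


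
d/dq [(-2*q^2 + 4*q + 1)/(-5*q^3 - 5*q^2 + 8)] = (-10*q^4 + 40*q^3 + 35*q^2 - 22*q + 32)/(25*q^6 + 50*q^5 + 25*q^4 - 80*q^3 - 80*q^2 + 64)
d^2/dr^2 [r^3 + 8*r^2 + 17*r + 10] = 6*r + 16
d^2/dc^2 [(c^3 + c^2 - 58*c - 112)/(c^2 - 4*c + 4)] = 12*(-7*c - 94)/(c^4 - 8*c^3 + 24*c^2 - 32*c + 16)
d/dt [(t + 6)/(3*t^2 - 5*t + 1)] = (3*t^2 - 5*t - (t + 6)*(6*t - 5) + 1)/(3*t^2 - 5*t + 1)^2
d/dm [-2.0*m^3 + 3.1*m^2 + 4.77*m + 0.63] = -6.0*m^2 + 6.2*m + 4.77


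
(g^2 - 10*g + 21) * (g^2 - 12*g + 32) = g^4 - 22*g^3 + 173*g^2 - 572*g + 672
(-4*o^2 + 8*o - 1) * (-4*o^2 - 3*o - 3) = 16*o^4 - 20*o^3 - 8*o^2 - 21*o + 3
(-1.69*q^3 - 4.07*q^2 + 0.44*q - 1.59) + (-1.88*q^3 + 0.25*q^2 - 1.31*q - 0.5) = -3.57*q^3 - 3.82*q^2 - 0.87*q - 2.09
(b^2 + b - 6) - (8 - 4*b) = b^2 + 5*b - 14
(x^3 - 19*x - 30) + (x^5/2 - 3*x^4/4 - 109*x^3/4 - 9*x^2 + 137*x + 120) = x^5/2 - 3*x^4/4 - 105*x^3/4 - 9*x^2 + 118*x + 90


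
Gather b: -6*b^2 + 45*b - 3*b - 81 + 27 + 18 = -6*b^2 + 42*b - 36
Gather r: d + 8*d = 9*d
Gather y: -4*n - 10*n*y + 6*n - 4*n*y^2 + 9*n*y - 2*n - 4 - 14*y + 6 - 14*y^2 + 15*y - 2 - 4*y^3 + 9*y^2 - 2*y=-4*y^3 + y^2*(-4*n - 5) + y*(-n - 1)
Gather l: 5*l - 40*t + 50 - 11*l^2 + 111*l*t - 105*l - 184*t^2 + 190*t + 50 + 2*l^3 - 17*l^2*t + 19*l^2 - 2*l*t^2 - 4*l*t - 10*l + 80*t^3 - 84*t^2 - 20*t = 2*l^3 + l^2*(8 - 17*t) + l*(-2*t^2 + 107*t - 110) + 80*t^3 - 268*t^2 + 130*t + 100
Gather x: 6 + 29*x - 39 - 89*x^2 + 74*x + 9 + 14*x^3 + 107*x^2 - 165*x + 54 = 14*x^3 + 18*x^2 - 62*x + 30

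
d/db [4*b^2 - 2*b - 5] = 8*b - 2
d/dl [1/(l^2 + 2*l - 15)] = 2*(-l - 1)/(l^2 + 2*l - 15)^2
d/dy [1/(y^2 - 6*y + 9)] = 2*(3 - y)/(y^2 - 6*y + 9)^2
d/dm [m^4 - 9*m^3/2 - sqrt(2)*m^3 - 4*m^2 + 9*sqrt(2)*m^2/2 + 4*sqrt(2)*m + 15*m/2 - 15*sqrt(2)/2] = 4*m^3 - 27*m^2/2 - 3*sqrt(2)*m^2 - 8*m + 9*sqrt(2)*m + 4*sqrt(2) + 15/2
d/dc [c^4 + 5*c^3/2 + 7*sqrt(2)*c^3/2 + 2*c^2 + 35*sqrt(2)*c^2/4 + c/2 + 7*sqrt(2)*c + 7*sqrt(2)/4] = 4*c^3 + 15*c^2/2 + 21*sqrt(2)*c^2/2 + 4*c + 35*sqrt(2)*c/2 + 1/2 + 7*sqrt(2)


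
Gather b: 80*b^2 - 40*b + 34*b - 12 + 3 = 80*b^2 - 6*b - 9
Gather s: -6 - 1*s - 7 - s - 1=-2*s - 14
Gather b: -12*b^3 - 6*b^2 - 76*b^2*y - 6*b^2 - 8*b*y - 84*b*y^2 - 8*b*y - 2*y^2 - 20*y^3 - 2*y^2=-12*b^3 + b^2*(-76*y - 12) + b*(-84*y^2 - 16*y) - 20*y^3 - 4*y^2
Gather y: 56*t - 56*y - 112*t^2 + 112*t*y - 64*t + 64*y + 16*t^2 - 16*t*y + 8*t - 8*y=-96*t^2 + 96*t*y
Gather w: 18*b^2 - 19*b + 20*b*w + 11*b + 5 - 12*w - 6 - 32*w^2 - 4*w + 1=18*b^2 - 8*b - 32*w^2 + w*(20*b - 16)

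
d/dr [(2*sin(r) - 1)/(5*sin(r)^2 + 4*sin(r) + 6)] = 2*(-5*sin(r)^2 + 5*sin(r) + 8)*cos(r)/(5*sin(r)^2 + 4*sin(r) + 6)^2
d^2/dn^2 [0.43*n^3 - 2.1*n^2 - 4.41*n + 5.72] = 2.58*n - 4.2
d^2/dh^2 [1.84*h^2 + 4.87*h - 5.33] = 3.68000000000000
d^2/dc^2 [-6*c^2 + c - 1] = -12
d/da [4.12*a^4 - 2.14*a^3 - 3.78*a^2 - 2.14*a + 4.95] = 16.48*a^3 - 6.42*a^2 - 7.56*a - 2.14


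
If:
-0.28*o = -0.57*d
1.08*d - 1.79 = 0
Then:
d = 1.66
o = 3.37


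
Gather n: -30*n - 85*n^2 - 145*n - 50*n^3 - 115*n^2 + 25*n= -50*n^3 - 200*n^2 - 150*n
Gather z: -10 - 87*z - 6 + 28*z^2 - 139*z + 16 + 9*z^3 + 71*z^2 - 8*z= 9*z^3 + 99*z^2 - 234*z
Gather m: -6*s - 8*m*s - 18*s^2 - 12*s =-8*m*s - 18*s^2 - 18*s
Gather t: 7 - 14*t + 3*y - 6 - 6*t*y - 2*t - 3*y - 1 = t*(-6*y - 16)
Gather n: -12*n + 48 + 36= 84 - 12*n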